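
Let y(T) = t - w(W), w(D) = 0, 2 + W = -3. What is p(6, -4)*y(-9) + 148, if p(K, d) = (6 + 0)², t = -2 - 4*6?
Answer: -788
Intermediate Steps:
W = -5 (W = -2 - 3 = -5)
t = -26 (t = -2 - 24 = -26)
p(K, d) = 36 (p(K, d) = 6² = 36)
y(T) = -26 (y(T) = -26 - 1*0 = -26 + 0 = -26)
p(6, -4)*y(-9) + 148 = 36*(-26) + 148 = -936 + 148 = -788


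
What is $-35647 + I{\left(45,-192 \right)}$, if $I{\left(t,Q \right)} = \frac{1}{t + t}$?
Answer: $- \frac{3208229}{90} \approx -35647.0$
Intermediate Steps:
$I{\left(t,Q \right)} = \frac{1}{2 t}$
$-35647 + I{\left(45,-192 \right)} = -35647 + \frac{1}{2 \cdot 45} = -35647 + \frac{1}{2} \cdot \frac{1}{45} = -35647 + \frac{1}{90} = - \frac{3208229}{90}$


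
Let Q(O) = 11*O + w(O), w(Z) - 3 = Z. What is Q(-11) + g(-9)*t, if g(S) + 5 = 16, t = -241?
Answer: -2780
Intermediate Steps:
g(S) = 11 (g(S) = -5 + 16 = 11)
w(Z) = 3 + Z
Q(O) = 3 + 12*O (Q(O) = 11*O + (3 + O) = 3 + 12*O)
Q(-11) + g(-9)*t = (3 + 12*(-11)) + 11*(-241) = (3 - 132) - 2651 = -129 - 2651 = -2780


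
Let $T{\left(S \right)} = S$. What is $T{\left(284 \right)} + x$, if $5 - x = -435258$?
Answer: $435547$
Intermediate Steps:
$x = 435263$ ($x = 5 - -435258 = 5 + 435258 = 435263$)
$T{\left(284 \right)} + x = 284 + 435263 = 435547$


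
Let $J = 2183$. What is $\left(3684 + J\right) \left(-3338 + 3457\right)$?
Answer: $698173$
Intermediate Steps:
$\left(3684 + J\right) \left(-3338 + 3457\right) = \left(3684 + 2183\right) \left(-3338 + 3457\right) = 5867 \cdot 119 = 698173$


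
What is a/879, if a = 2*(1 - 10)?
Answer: -6/293 ≈ -0.020478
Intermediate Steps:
a = -18 (a = 2*(-9) = -18)
a/879 = -18/879 = -18*1/879 = -6/293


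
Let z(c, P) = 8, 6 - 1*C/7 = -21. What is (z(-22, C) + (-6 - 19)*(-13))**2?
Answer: 110889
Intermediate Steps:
C = 189 (C = 42 - 7*(-21) = 42 + 147 = 189)
(z(-22, C) + (-6 - 19)*(-13))**2 = (8 + (-6 - 19)*(-13))**2 = (8 - 25*(-13))**2 = (8 + 325)**2 = 333**2 = 110889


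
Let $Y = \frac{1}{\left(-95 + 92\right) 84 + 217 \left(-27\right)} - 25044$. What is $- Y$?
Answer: $\frac{153043885}{6111} \approx 25044.0$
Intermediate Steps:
$Y = - \frac{153043885}{6111}$ ($Y = \frac{1}{\left(-3\right) 84 - 5859} - 25044 = \frac{1}{-252 - 5859} - 25044 = \frac{1}{-6111} - 25044 = - \frac{1}{6111} - 25044 = - \frac{153043885}{6111} \approx -25044.0$)
$- Y = \left(-1\right) \left(- \frac{153043885}{6111}\right) = \frac{153043885}{6111}$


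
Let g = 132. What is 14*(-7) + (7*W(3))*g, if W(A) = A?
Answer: 2674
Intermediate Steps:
14*(-7) + (7*W(3))*g = 14*(-7) + (7*3)*132 = -98 + 21*132 = -98 + 2772 = 2674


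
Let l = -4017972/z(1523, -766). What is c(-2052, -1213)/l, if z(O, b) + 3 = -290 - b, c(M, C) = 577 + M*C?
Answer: -1177605869/4017972 ≈ -293.08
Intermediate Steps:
c(M, C) = 577 + C*M
z(O, b) = -293 - b (z(O, b) = -3 + (-290 - b) = -293 - b)
l = -4017972/473 (l = -4017972/(-293 - 1*(-766)) = -4017972/(-293 + 766) = -4017972/473 ≈ -8494.7)
c(-2052, -1213)/l = (577 - 1213*(-2052))/(-4017972/473) = (577 + 2489076)*(-473/4017972) = 2489653*(-473/4017972) = -1177605869/4017972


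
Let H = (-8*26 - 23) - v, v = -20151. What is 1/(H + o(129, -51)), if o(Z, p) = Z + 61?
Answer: 1/20110 ≈ 4.9727e-5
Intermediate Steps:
o(Z, p) = 61 + Z
H = 19920 (H = (-8*26 - 23) - 1*(-20151) = (-208 - 23) + 20151 = -231 + 20151 = 19920)
1/(H + o(129, -51)) = 1/(19920 + (61 + 129)) = 1/(19920 + 190) = 1/20110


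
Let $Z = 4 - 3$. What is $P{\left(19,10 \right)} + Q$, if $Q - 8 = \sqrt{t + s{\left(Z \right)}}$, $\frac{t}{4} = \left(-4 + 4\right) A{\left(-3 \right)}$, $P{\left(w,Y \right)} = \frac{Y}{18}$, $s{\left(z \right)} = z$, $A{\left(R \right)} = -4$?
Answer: $\frac{86}{9} \approx 9.5556$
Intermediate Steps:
$Z = 1$
$P{\left(w,Y \right)} = \frac{Y}{18}$ ($P{\left(w,Y \right)} = Y \frac{1}{18} = \frac{Y}{18}$)
$t = 0$ ($t = 4 \left(-4 + 4\right) \left(-4\right) = 4 \cdot 0 \left(-4\right) = 4 \cdot 0 = 0$)
$Q = 9$ ($Q = 8 + \sqrt{0 + 1} = 8 + \sqrt{1} = 8 + 1 = 9$)
$P{\left(19,10 \right)} + Q = \frac{1}{18} \cdot 10 + 9 = \frac{5}{9} + 9 = \frac{86}{9}$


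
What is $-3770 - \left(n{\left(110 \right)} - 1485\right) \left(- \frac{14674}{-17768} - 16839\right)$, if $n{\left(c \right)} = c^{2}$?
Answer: $\frac{1587867955805}{8884} \approx 1.7873 \cdot 10^{8}$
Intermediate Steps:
$-3770 - \left(n{\left(110 \right)} - 1485\right) \left(- \frac{14674}{-17768} - 16839\right) = -3770 - \left(110^{2} - 1485\right) \left(- \frac{14674}{-17768} - 16839\right) = -3770 - \left(12100 - 1485\right) \left(\left(-14674\right) \left(- \frac{1}{17768}\right) - 16839\right) = -3770 - 10615 \left(\frac{7337}{8884} - 16839\right) = -3770 - 10615 \left(- \frac{149590339}{8884}\right) = -3770 - - \frac{1587901448485}{8884} = -3770 + \frac{1587901448485}{8884} = \frac{1587867955805}{8884}$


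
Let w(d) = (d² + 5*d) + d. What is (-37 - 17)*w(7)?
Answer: -4914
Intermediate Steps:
w(d) = d² + 6*d
(-37 - 17)*w(7) = (-37 - 17)*(7*(6 + 7)) = -378*13 = -54*91 = -4914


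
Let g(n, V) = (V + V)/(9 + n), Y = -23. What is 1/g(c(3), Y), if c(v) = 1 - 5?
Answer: -5/46 ≈ -0.10870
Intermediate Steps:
c(v) = -4
g(n, V) = 2*V/(9 + n) (g(n, V) = (2*V)/(9 + n) = 2*V/(9 + n))
1/g(c(3), Y) = 1/(2*(-23)/(9 - 4)) = 1/(2*(-23)/5) = 1/(2*(-23)*(⅕)) = 1/(-46/5) = -5/46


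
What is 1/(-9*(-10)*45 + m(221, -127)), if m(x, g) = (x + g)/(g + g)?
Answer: 127/514303 ≈ 0.00024694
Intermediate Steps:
m(x, g) = (g + x)/(2*g) (m(x, g) = (g + x)/((2*g)) = (g + x)*(1/(2*g)) = (g + x)/(2*g))
1/(-9*(-10)*45 + m(221, -127)) = 1/(-9*(-10)*45 + (½)*(-127 + 221)/(-127)) = 1/(90*45 + (½)*(-1/127)*94) = 1/(4050 - 47/127) = 1/(514303/127) = 127/514303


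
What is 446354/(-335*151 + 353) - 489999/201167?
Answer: -57202662443/5052510372 ≈ -11.322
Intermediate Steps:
446354/(-335*151 + 353) - 489999/201167 = 446354/(-50585 + 353) - 489999*1/201167 = 446354/(-50232) - 489999/201167 = 446354*(-1/50232) - 489999/201167 = -223177/25116 - 489999/201167 = -57202662443/5052510372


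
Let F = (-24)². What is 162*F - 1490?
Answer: 91822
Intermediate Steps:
F = 576
162*F - 1490 = 162*576 - 1490 = 93312 - 1490 = 91822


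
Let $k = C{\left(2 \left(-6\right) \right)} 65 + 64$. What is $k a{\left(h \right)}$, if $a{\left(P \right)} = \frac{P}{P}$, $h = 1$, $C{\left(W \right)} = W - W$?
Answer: $64$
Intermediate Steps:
$C{\left(W \right)} = 0$
$k = 64$ ($k = 0 \cdot 65 + 64 = 0 + 64 = 64$)
$a{\left(P \right)} = 1$
$k a{\left(h \right)} = 64 \cdot 1 = 64$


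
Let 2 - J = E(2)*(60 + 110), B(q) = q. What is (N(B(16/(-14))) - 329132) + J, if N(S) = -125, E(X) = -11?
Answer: -327385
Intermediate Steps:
J = 1872 (J = 2 - (-11)*(60 + 110) = 2 - (-11)*170 = 2 - 1*(-1870) = 2 + 1870 = 1872)
(N(B(16/(-14))) - 329132) + J = (-125 - 329132) + 1872 = -329257 + 1872 = -327385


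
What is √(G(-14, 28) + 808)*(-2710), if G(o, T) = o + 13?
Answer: -2710*√807 ≈ -76985.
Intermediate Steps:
G(o, T) = 13 + o
√(G(-14, 28) + 808)*(-2710) = √((13 - 14) + 808)*(-2710) = √(-1 + 808)*(-2710) = √807*(-2710) = -2710*√807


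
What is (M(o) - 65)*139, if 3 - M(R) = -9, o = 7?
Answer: -7367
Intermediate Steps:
M(R) = 12 (M(R) = 3 - 1*(-9) = 3 + 9 = 12)
(M(o) - 65)*139 = (12 - 65)*139 = -53*139 = -7367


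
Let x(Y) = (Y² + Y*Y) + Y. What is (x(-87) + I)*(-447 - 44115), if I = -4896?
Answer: -452527110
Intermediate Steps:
x(Y) = Y + 2*Y² (x(Y) = (Y² + Y²) + Y = 2*Y² + Y = Y + 2*Y²)
(x(-87) + I)*(-447 - 44115) = (-87*(1 + 2*(-87)) - 4896)*(-447 - 44115) = (-87*(1 - 174) - 4896)*(-44562) = (-87*(-173) - 4896)*(-44562) = (15051 - 4896)*(-44562) = 10155*(-44562) = -452527110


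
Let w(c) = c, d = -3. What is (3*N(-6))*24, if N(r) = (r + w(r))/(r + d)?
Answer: 96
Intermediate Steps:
N(r) = 2*r/(-3 + r) (N(r) = (r + r)/(r - 3) = (2*r)/(-3 + r) = 2*r/(-3 + r))
(3*N(-6))*24 = (3*(2*(-6)/(-3 - 6)))*24 = (3*(2*(-6)/(-9)))*24 = (3*(2*(-6)*(-⅑)))*24 = (3*(4/3))*24 = 4*24 = 96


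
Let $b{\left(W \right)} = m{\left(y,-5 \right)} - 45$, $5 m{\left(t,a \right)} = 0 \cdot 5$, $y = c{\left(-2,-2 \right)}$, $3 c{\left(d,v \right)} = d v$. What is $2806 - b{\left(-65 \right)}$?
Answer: $2851$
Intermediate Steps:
$c{\left(d,v \right)} = \frac{d v}{3}$
$y = \frac{4}{3}$ ($y = \frac{1}{3} \left(-2\right) \left(-2\right) = \frac{4}{3} \approx 1.3333$)
$m{\left(t,a \right)} = 0$ ($m{\left(t,a \right)} = \frac{0 \cdot 5}{5} = \frac{1}{5} \cdot 0 = 0$)
$b{\left(W \right)} = -45$ ($b{\left(W \right)} = 0 - 45 = -45$)
$2806 - b{\left(-65 \right)} = 2806 - -45 = 2806 + 45 = 2851$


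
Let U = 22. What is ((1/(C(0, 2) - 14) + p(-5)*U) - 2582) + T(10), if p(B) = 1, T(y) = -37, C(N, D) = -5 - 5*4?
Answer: -101284/39 ≈ -2597.0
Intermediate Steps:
C(N, D) = -25 (C(N, D) = -5 - 20 = -25)
((1/(C(0, 2) - 14) + p(-5)*U) - 2582) + T(10) = ((1/(-25 - 14) + 1*22) - 2582) - 37 = ((1/(-39) + 22) - 2582) - 37 = ((-1/39 + 22) - 2582) - 37 = (857/39 - 2582) - 37 = -99841/39 - 37 = -101284/39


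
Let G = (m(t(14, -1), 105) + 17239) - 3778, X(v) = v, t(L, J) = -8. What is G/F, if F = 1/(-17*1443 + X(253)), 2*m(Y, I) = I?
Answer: -328080753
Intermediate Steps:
m(Y, I) = I/2
G = 27027/2 (G = ((½)*105 + 17239) - 3778 = (105/2 + 17239) - 3778 = 34583/2 - 3778 = 27027/2 ≈ 13514.)
F = -1/24278 (F = 1/(-17*1443 + 253) = 1/(-24531 + 253) = 1/(-24278) = -1/24278 ≈ -4.1190e-5)
G/F = 27027/(2*(-1/24278)) = (27027/2)*(-24278) = -328080753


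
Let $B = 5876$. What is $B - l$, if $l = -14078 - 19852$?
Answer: $39806$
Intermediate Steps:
$l = -33930$ ($l = -14078 - 19852 = -33930$)
$B - l = 5876 - -33930 = 5876 + 33930 = 39806$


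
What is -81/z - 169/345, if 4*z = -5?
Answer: 22187/345 ≈ 64.310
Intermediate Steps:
z = -5/4 (z = (¼)*(-5) = -5/4 ≈ -1.2500)
-81/z - 169/345 = -81/(-5/4) - 169/345 = -81*(-⅘) - 169*1/345 = 324/5 - 169/345 = 22187/345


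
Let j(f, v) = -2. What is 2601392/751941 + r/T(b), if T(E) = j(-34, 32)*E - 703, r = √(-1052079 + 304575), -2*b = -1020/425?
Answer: 2601392/751941 - 60*I*√5191/3527 ≈ 3.4596 - 1.2257*I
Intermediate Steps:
b = 6/5 (b = -(-510)/425 = -½*(-12/5) = 6/5 ≈ 1.2000)
r = 12*I*√5191 (r = √(-747504) = 12*I*√5191 ≈ 864.58*I)
T(E) = -703 - 2*E (T(E) = -2*E - 703 = -703 - 2*E)
2601392/751941 + r/T(b) = 2601392/751941 + (12*I*√5191)/(-703 - 2*6/5) = 2601392*(1/751941) + (12*I*√5191)/(-703 - 12/5) = 2601392/751941 + (12*I*√5191)/(-3527/5) = 2601392/751941 + (12*I*√5191)*(-5/3527) = 2601392/751941 - 60*I*√5191/3527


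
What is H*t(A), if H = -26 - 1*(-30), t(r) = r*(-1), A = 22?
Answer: -88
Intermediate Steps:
t(r) = -r
H = 4 (H = -26 + 30 = 4)
H*t(A) = 4*(-1*22) = 4*(-22) = -88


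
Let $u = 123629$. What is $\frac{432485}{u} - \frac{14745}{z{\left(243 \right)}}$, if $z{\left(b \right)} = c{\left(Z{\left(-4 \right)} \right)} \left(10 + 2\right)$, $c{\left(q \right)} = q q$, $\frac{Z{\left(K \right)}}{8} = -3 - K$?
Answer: $- \frac{496920375}{31649024} \approx -15.701$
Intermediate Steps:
$Z{\left(K \right)} = -24 - 8 K$ ($Z{\left(K \right)} = 8 \left(-3 - K\right) = -24 - 8 K$)
$c{\left(q \right)} = q^{2}$
$z{\left(b \right)} = 768$ ($z{\left(b \right)} = \left(-24 - -32\right)^{2} \left(10 + 2\right) = \left(-24 + 32\right)^{2} \cdot 12 = 8^{2} \cdot 12 = 64 \cdot 12 = 768$)
$\frac{432485}{u} - \frac{14745}{z{\left(243 \right)}} = \frac{432485}{123629} - \frac{14745}{768} = 432485 \cdot \frac{1}{123629} - \frac{4915}{256} = \frac{432485}{123629} - \frac{4915}{256} = - \frac{496920375}{31649024}$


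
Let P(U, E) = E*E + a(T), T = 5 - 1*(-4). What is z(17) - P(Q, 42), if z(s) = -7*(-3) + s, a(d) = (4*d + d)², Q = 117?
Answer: -3751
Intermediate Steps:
T = 9 (T = 5 + 4 = 9)
a(d) = 25*d² (a(d) = (5*d)² = 25*d²)
P(U, E) = 2025 + E² (P(U, E) = E*E + 25*9² = E² + 25*81 = E² + 2025 = 2025 + E²)
z(s) = 21 + s
z(17) - P(Q, 42) = (21 + 17) - (2025 + 42²) = 38 - (2025 + 1764) = 38 - 1*3789 = 38 - 3789 = -3751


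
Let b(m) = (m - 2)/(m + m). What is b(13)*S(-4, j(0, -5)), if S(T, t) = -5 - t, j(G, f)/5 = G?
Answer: -55/26 ≈ -2.1154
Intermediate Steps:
j(G, f) = 5*G
b(m) = (-2 + m)/(2*m) (b(m) = (-2 + m)/((2*m)) = (-2 + m)*(1/(2*m)) = (-2 + m)/(2*m))
b(13)*S(-4, j(0, -5)) = ((½)*(-2 + 13)/13)*(-5 - 5*0) = ((½)*(1/13)*11)*(-5 - 1*0) = 11*(-5 + 0)/26 = (11/26)*(-5) = -55/26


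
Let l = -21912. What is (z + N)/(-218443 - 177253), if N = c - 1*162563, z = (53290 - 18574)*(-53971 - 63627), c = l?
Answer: 4082716643/395696 ≈ 10318.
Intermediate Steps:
c = -21912
z = -4082532168 (z = 34716*(-117598) = -4082532168)
N = -184475 (N = -21912 - 1*162563 = -21912 - 162563 = -184475)
(z + N)/(-218443 - 177253) = (-4082532168 - 184475)/(-218443 - 177253) = -4082716643/(-395696) = -4082716643*(-1/395696) = 4082716643/395696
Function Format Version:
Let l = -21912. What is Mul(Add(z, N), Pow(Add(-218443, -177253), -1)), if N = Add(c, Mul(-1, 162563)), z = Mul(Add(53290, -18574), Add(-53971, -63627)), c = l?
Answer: Rational(4082716643, 395696) ≈ 10318.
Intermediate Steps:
c = -21912
z = -4082532168 (z = Mul(34716, -117598) = -4082532168)
N = -184475 (N = Add(-21912, Mul(-1, 162563)) = Add(-21912, -162563) = -184475)
Mul(Add(z, N), Pow(Add(-218443, -177253), -1)) = Mul(Add(-4082532168, -184475), Pow(Add(-218443, -177253), -1)) = Mul(-4082716643, Pow(-395696, -1)) = Mul(-4082716643, Rational(-1, 395696)) = Rational(4082716643, 395696)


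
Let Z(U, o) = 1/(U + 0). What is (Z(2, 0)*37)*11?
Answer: 407/2 ≈ 203.50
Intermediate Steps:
Z(U, o) = 1/U
(Z(2, 0)*37)*11 = (37/2)*11 = 407/2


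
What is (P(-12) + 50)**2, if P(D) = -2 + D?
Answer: 1296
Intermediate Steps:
(P(-12) + 50)**2 = ((-2 - 12) + 50)**2 = (-14 + 50)**2 = 36**2 = 1296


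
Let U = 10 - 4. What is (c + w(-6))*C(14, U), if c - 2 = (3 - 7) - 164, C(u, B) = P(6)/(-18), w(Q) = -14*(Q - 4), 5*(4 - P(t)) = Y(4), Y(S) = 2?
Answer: 26/5 ≈ 5.2000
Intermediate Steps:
P(t) = 18/5 (P(t) = 4 - ⅕*2 = 4 - ⅖ = 18/5)
w(Q) = 56 - 14*Q (w(Q) = -14*(-4 + Q) = 56 - 14*Q)
U = 6
C(u, B) = -⅕ (C(u, B) = (18/5)/(-18) = (18/5)*(-1/18) = -⅕)
c = -166 (c = 2 + ((3 - 7) - 164) = 2 + (-4 - 164) = 2 - 168 = -166)
(c + w(-6))*C(14, U) = (-166 + (56 - 14*(-6)))*(-⅕) = (-166 + (56 + 84))*(-⅕) = (-166 + 140)*(-⅕) = -26*(-⅕) = 26/5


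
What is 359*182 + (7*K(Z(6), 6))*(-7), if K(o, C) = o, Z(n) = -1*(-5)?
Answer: 65093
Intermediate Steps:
Z(n) = 5
359*182 + (7*K(Z(6), 6))*(-7) = 359*182 + (7*5)*(-7) = 65338 + 35*(-7) = 65338 - 245 = 65093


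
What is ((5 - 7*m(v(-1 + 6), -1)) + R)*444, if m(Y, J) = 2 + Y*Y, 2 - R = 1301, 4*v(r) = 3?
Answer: -2330001/4 ≈ -5.8250e+5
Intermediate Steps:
v(r) = ¾ (v(r) = (¼)*3 = ¾)
R = -1299 (R = 2 - 1*1301 = 2 - 1301 = -1299)
m(Y, J) = 2 + Y²
((5 - 7*m(v(-1 + 6), -1)) + R)*444 = ((5 - 7*(2 + (¾)²)) - 1299)*444 = ((5 - 7*(2 + 9/16)) - 1299)*444 = ((5 - 7*41/16) - 1299)*444 = ((5 - 287/16) - 1299)*444 = (-207/16 - 1299)*444 = -20991/16*444 = -2330001/4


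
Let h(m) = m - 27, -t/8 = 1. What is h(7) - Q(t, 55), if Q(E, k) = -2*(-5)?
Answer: -30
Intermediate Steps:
t = -8 (t = -8*1 = -8)
Q(E, k) = 10
h(m) = -27 + m
h(7) - Q(t, 55) = (-27 + 7) - 1*10 = -20 - 10 = -30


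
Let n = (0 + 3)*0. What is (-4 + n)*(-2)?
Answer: 8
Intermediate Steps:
n = 0 (n = 3*0 = 0)
(-4 + n)*(-2) = (-4 + 0)*(-2) = -4*(-2) = 8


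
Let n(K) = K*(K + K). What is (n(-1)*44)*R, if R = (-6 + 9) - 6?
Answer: -264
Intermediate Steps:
R = -3 (R = 3 - 6 = -3)
n(K) = 2*K² (n(K) = K*(2*K) = 2*K²)
(n(-1)*44)*R = ((2*(-1)²)*44)*(-3) = ((2*1)*44)*(-3) = (2*44)*(-3) = 88*(-3) = -264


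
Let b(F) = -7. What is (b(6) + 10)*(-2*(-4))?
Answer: 24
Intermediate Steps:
(b(6) + 10)*(-2*(-4)) = (-7 + 10)*(-2*(-4)) = 3*8 = 24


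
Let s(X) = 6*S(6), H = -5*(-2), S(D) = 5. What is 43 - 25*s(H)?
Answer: -707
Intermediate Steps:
H = 10
s(X) = 30 (s(X) = 6*5 = 30)
43 - 25*s(H) = 43 - 25*30 = 43 - 750 = -707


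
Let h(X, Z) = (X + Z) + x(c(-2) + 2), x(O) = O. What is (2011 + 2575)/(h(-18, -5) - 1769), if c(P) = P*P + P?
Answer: -2293/894 ≈ -2.5649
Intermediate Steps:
c(P) = P + P² (c(P) = P² + P = P + P²)
h(X, Z) = 4 + X + Z (h(X, Z) = (X + Z) + (-2*(1 - 2) + 2) = (X + Z) + (-2*(-1) + 2) = (X + Z) + (2 + 2) = (X + Z) + 4 = 4 + X + Z)
(2011 + 2575)/(h(-18, -5) - 1769) = (2011 + 2575)/((4 - 18 - 5) - 1769) = 4586/(-19 - 1769) = 4586/(-1788) = 4586*(-1/1788) = -2293/894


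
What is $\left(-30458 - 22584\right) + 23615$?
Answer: $-29427$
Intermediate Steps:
$\left(-30458 - 22584\right) + 23615 = -53042 + 23615 = -29427$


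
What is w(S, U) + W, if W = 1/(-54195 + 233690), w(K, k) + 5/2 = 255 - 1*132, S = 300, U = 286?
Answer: 43258297/358990 ≈ 120.50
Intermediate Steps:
w(K, k) = 241/2 (w(K, k) = -5/2 + (255 - 1*132) = -5/2 + (255 - 132) = -5/2 + 123 = 241/2)
W = 1/179495 ≈ 5.5712e-6
w(S, U) + W = 241/2 + 1/179495 = 43258297/358990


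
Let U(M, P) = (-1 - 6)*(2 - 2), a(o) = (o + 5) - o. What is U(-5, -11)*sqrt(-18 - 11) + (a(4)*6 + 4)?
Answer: 34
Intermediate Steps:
a(o) = 5 (a(o) = (5 + o) - o = 5)
U(M, P) = 0 (U(M, P) = -7*0 = 0)
U(-5, -11)*sqrt(-18 - 11) + (a(4)*6 + 4) = 0*sqrt(-18 - 11) + (5*6 + 4) = 0*sqrt(-29) + (30 + 4) = 0*(I*sqrt(29)) + 34 = 0 + 34 = 34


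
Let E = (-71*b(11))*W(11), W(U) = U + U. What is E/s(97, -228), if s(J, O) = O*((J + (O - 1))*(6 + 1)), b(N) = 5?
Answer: -355/9576 ≈ -0.037072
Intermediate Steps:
W(U) = 2*U
s(J, O) = O*(-7 + 7*J + 7*O) (s(J, O) = O*((J + (-1 + O))*7) = O*((-1 + J + O)*7) = O*(-7 + 7*J + 7*O))
E = -7810 (E = (-71*5)*(2*11) = -355*22 = -7810)
E/s(97, -228) = -7810*(-1/(1596*(-1 + 97 - 228))) = -7810/(7*(-228)*(-132)) = -7810/210672 = -7810*1/210672 = -355/9576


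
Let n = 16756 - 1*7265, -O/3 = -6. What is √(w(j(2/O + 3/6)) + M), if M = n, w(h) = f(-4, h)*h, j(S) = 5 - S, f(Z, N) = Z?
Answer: √85261/3 ≈ 97.332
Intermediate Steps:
O = 18 (O = -3*(-6) = 18)
w(h) = -4*h
n = 9491 (n = 16756 - 7265 = 9491)
M = 9491
√(w(j(2/O + 3/6)) + M) = √(-4*(5 - (2/18 + 3/6)) + 9491) = √(-4*(5 - (2*(1/18) + 3*(⅙))) + 9491) = √(-4*(5 - (⅑ + ½)) + 9491) = √(-4*(5 - 1*11/18) + 9491) = √(-4*(5 - 11/18) + 9491) = √(-4*79/18 + 9491) = √(-158/9 + 9491) = √(85261/9) = √85261/3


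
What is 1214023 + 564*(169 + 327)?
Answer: 1493767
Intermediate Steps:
1214023 + 564*(169 + 327) = 1214023 + 564*496 = 1214023 + 279744 = 1493767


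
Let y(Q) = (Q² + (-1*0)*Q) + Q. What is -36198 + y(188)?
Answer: -666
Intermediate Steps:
y(Q) = Q + Q² (y(Q) = (Q² + 0*Q) + Q = (Q² + 0) + Q = Q² + Q = Q + Q²)
-36198 + y(188) = -36198 + 188*(1 + 188) = -36198 + 188*189 = -36198 + 35532 = -666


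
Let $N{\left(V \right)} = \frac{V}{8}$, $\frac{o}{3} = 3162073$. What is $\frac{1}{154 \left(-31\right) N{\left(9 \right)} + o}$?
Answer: $\frac{4}{37923393} \approx 1.0548 \cdot 10^{-7}$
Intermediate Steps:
$o = 9486219$ ($o = 3 \cdot 3162073 = 9486219$)
$N{\left(V \right)} = \frac{V}{8}$ ($N{\left(V \right)} = V \frac{1}{8} = \frac{V}{8}$)
$\frac{1}{154 \left(-31\right) N{\left(9 \right)} + o} = \frac{1}{154 \left(-31\right) \frac{1}{8} \cdot 9 + 9486219} = \frac{1}{\left(-4774\right) \frac{9}{8} + 9486219} = \frac{1}{- \frac{21483}{4} + 9486219} = \frac{1}{\frac{37923393}{4}} = \frac{4}{37923393}$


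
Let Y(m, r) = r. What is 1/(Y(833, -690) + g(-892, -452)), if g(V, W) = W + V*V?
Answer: 1/794522 ≈ 1.2586e-6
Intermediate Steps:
g(V, W) = W + V²
1/(Y(833, -690) + g(-892, -452)) = 1/(-690 + (-452 + (-892)²)) = 1/(-690 + (-452 + 795664)) = 1/(-690 + 795212) = 1/794522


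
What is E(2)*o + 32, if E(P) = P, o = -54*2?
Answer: -184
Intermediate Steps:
o = -108
E(2)*o + 32 = 2*(-108) + 32 = -216 + 32 = -184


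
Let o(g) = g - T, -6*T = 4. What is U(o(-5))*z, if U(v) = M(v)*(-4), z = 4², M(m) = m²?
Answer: -10816/9 ≈ -1201.8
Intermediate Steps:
T = -⅔ (T = -⅙*4 = -⅔ ≈ -0.66667)
z = 16
o(g) = ⅔ + g (o(g) = g - 1*(-⅔) = g + ⅔ = ⅔ + g)
U(v) = -4*v² (U(v) = v²*(-4) = -4*v²)
U(o(-5))*z = -4*(⅔ - 5)²*16 = -4*(-13/3)²*16 = -4*169/9*16 = -676/9*16 = -10816/9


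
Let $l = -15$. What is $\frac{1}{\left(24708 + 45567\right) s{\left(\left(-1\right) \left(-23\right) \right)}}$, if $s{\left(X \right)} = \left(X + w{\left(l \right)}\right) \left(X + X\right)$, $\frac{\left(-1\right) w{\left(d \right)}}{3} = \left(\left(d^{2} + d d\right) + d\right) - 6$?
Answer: $- \frac{1}{4086069600} \approx -2.4473 \cdot 10^{-10}$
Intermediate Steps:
$w{\left(d \right)} = 18 - 6 d^{2} - 3 d$ ($w{\left(d \right)} = - 3 \left(\left(\left(d^{2} + d d\right) + d\right) - 6\right) = - 3 \left(\left(\left(d^{2} + d^{2}\right) + d\right) - 6\right) = - 3 \left(\left(2 d^{2} + d\right) - 6\right) = - 3 \left(\left(d + 2 d^{2}\right) - 6\right) = - 3 \left(-6 + d + 2 d^{2}\right) = 18 - 6 d^{2} - 3 d$)
$s{\left(X \right)} = 2 X \left(-1287 + X\right)$ ($s{\left(X \right)} = \left(X - \left(-63 + 1350\right)\right) \left(X + X\right) = \left(X + \left(18 - 1350 + 45\right)\right) 2 X = \left(X - 1287\right) 2 X = \left(-1287 + X\right) 2 X = 2 X \left(-1287 + X\right)$)
$\frac{1}{\left(24708 + 45567\right) s{\left(\left(-1\right) \left(-23\right) \right)}} = \frac{1}{\left(24708 + 45567\right) 2 \left(\left(-1\right) \left(-23\right)\right) \left(-1287 - -23\right)} = \frac{1}{70275 \cdot 2 \cdot 23 \left(-1287 + 23\right)} = \frac{1}{70275 \cdot 2 \cdot 23 \left(-1264\right)} = \frac{1}{70275 \left(-58144\right)} = \frac{1}{70275} \left(- \frac{1}{58144}\right) = - \frac{1}{4086069600}$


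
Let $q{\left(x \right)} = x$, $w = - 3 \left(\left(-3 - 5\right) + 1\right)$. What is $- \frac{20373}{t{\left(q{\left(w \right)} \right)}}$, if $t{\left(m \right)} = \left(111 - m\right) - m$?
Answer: $- \frac{6791}{23} \approx -295.26$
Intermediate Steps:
$w = 21$ ($w = - 3 \left(\left(-3 - 5\right) + 1\right) = - 3 \left(-8 + 1\right) = \left(-3\right) \left(-7\right) = 21$)
$t{\left(m \right)} = 111 - 2 m$
$- \frac{20373}{t{\left(q{\left(w \right)} \right)}} = - \frac{20373}{111 - 42} = - \frac{20373}{69} = \left(-20373\right) \frac{1}{69} = - \frac{6791}{23}$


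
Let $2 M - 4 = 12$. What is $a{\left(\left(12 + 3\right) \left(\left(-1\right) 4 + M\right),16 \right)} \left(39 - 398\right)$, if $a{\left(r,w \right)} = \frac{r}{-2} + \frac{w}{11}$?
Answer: $\frac{112726}{11} \approx 10248.0$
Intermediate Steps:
$M = 8$ ($M = 2 + \frac{1}{2} \cdot 12 = 2 + 6 = 8$)
$a{\left(r,w \right)} = - \frac{r}{2} + \frac{w}{11}$ ($a{\left(r,w \right)} = r \left(- \frac{1}{2}\right) + w \frac{1}{11} = - \frac{r}{2} + \frac{w}{11}$)
$a{\left(\left(12 + 3\right) \left(\left(-1\right) 4 + M\right),16 \right)} \left(39 - 398\right) = \left(- \frac{\left(12 + 3\right) \left(\left(-1\right) 4 + 8\right)}{2} + \frac{1}{11} \cdot 16\right) \left(39 - 398\right) = \left(- \frac{15 \left(-4 + 8\right)}{2} + \frac{16}{11}\right) \left(-359\right) = \left(- \frac{15 \cdot 4}{2} + \frac{16}{11}\right) \left(-359\right) = \left(\left(- \frac{1}{2}\right) 60 + \frac{16}{11}\right) \left(-359\right) = \left(-30 + \frac{16}{11}\right) \left(-359\right) = \left(- \frac{314}{11}\right) \left(-359\right) = \frac{112726}{11}$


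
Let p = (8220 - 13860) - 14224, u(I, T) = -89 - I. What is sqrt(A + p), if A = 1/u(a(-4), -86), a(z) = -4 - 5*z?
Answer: I*sqrt(219000705)/105 ≈ 140.94*I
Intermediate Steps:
A = -1/105 (A = 1/(-89 - (-4 - 5*(-4))) = 1/(-89 - (-4 + 20)) = 1/(-89 - 1*16) = 1/(-89 - 16) = 1/(-105) = -1/105 ≈ -0.0095238)
p = -19864 (p = -5640 - 14224 = -19864)
sqrt(A + p) = sqrt(-1/105 - 19864) = sqrt(-2085721/105) = I*sqrt(219000705)/105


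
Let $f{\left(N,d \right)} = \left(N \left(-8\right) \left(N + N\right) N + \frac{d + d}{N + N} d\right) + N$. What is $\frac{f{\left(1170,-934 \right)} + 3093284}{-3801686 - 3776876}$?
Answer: $\frac{7494643494116}{2216729385} \approx 3380.9$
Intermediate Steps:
$f{\left(N,d \right)} = N - 16 N^{3} + \frac{d^{2}}{N}$ ($f{\left(N,d \right)} = \left(- 8 N 2 N N + \frac{2 d}{2 N} d\right) + N = \left(- 16 N^{2} N + 2 d \frac{1}{2 N} d\right) + N = \left(- 16 N^{3} + \frac{d}{N} d\right) + N = \left(- 16 N^{3} + \frac{d^{2}}{N}\right) + N = N - 16 N^{3} + \frac{d^{2}}{N}$)
$\frac{f{\left(1170,-934 \right)} + 3093284}{-3801686 - 3776876} = \frac{\left(1170 - 16 \cdot 1170^{3} + \frac{\left(-934\right)^{2}}{1170}\right) + 3093284}{-3801686 - 3776876} = \frac{\left(1170 - 25625808000 + \frac{1}{1170} \cdot 872356\right) + 3093284}{-7578562} = \left(\left(1170 - 25625808000 + \frac{436178}{585}\right) + 3093284\right) \left(- \frac{1}{7578562}\right) = \left(- \frac{14991096559372}{585} + 3093284\right) \left(- \frac{1}{7578562}\right) = \left(- \frac{14989286988232}{585}\right) \left(- \frac{1}{7578562}\right) = \frac{7494643494116}{2216729385}$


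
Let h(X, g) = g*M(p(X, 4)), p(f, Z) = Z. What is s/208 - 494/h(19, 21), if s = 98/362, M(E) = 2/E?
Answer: -37195195/790608 ≈ -47.046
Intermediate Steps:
s = 49/181 (s = 98*(1/362) = 49/181 ≈ 0.27072)
h(X, g) = g/2 (h(X, g) = g*(2/4) = g*(2*(¼)) = g*(½) = g/2)
s/208 - 494/h(19, 21) = (49/181)/208 - 494/((½)*21) = (49/181)*(1/208) - 494/21/2 = 49/37648 - 494*2/21 = 49/37648 - 988/21 = -37195195/790608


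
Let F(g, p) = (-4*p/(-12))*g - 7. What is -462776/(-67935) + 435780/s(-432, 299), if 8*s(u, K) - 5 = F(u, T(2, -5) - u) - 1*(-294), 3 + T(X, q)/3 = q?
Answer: -10489191472/198574005 ≈ -52.823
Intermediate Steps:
T(X, q) = -9 + 3*q
F(g, p) = -7 + g*p/3 (F(g, p) = (-4*p*(-1/12))*g - 7 = (p/3)*g - 7 = g*p/3 - 7 = -7 + g*p/3)
s(u, K) = 73/2 + u*(-24 - u)/24 (s(u, K) = 5/8 + ((-7 + u*((-9 + 3*(-5)) - u)/3) - 1*(-294))/8 = 5/8 + ((-7 + u*((-9 - 15) - u)/3) + 294)/8 = 5/8 + ((-7 + u*(-24 - u)/3) + 294)/8 = 5/8 + (287 + u*(-24 - u)/3)/8 = 5/8 + (287/8 + u*(-24 - u)/24) = 73/2 + u*(-24 - u)/24)
-462776/(-67935) + 435780/s(-432, 299) = -462776/(-67935) + 435780/(73/2 - 1/24*(-432)*(24 - 432)) = -462776*(-1/67935) + 435780/(73/2 - 1/24*(-432)*(-408)) = 462776/67935 + 435780/(73/2 - 7344) = 462776/67935 + 435780/(-14615/2) = 462776/67935 + 435780*(-2/14615) = 462776/67935 - 174312/2923 = -10489191472/198574005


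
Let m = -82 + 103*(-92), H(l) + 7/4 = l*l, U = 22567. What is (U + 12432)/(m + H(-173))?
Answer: 139996/81477 ≈ 1.7182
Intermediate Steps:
H(l) = -7/4 + l² (H(l) = -7/4 + l*l = -7/4 + l²)
m = -9558 (m = -82 - 9476 = -9558)
(U + 12432)/(m + H(-173)) = (22567 + 12432)/(-9558 + (-7/4 + (-173)²)) = 34999/(-9558 + (-7/4 + 29929)) = 34999/(-9558 + 119709/4) = 34999/(81477/4) = 34999*(4/81477) = 139996/81477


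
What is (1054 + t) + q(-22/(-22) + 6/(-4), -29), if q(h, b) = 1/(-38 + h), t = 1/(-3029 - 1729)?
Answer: 386140171/366366 ≈ 1054.0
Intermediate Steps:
t = -1/4758 (t = 1/(-4758) = -1/4758 ≈ -0.00021017)
(1054 + t) + q(-22/(-22) + 6/(-4), -29) = (1054 - 1/4758) + 1/(-38 + (-22/(-22) + 6/(-4))) = 5014931/4758 + 1/(-38 + (-22*(-1/22) + 6*(-¼))) = 5014931/4758 + 1/(-38 + (1 - 3/2)) = 5014931/4758 + 1/(-38 - ½) = 5014931/4758 + 1/(-77/2) = 5014931/4758 - 2/77 = 386140171/366366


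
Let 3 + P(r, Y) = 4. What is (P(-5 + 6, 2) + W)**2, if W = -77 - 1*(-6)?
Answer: 4900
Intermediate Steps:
P(r, Y) = 1 (P(r, Y) = -3 + 4 = 1)
W = -71 (W = -77 + 6 = -71)
(P(-5 + 6, 2) + W)**2 = (1 - 71)**2 = (-70)**2 = 4900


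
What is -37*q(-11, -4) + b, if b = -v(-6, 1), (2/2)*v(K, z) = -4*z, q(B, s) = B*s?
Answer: -1624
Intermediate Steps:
v(K, z) = -4*z
b = 4 (b = -(-4) = -1*(-4) = 4)
-37*q(-11, -4) + b = -(-407)*(-4) + 4 = -37*44 + 4 = -1628 + 4 = -1624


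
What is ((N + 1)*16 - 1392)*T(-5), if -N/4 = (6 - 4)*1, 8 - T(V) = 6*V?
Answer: -57152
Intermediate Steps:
T(V) = 8 - 6*V
N = -8 (N = -4*(6 - 4) = -8 ≈ -8.0000)
((N + 1)*16 - 1392)*T(-5) = ((-8 + 1)*16 - 1392)*(8 - 6*(-5)) = (-7*16 - 1392)*(8 + 30) = (-112 - 1392)*38 = -1504*38 = -57152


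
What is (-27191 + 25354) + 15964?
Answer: 14127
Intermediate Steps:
(-27191 + 25354) + 15964 = -1837 + 15964 = 14127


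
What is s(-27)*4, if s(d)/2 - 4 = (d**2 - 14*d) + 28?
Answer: 9112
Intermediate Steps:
s(d) = 64 - 28*d + 2*d**2 (s(d) = 8 + 2*((d**2 - 14*d) + 28) = 8 + 2*(28 + d**2 - 14*d) = 8 + (56 - 28*d + 2*d**2) = 64 - 28*d + 2*d**2)
s(-27)*4 = (64 - 28*(-27) + 2*(-27)**2)*4 = (64 + 756 + 2*729)*4 = (64 + 756 + 1458)*4 = 2278*4 = 9112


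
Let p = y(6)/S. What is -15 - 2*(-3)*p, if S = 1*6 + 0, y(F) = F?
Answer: -9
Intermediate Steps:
S = 6 (S = 6 + 0 = 6)
p = 1 (p = 6/6 = 6*(⅙) = 1)
-15 - 2*(-3)*p = -15 - 2*(-3) = -15 - (-6) = -15 - 1*(-6) = -15 + 6 = -9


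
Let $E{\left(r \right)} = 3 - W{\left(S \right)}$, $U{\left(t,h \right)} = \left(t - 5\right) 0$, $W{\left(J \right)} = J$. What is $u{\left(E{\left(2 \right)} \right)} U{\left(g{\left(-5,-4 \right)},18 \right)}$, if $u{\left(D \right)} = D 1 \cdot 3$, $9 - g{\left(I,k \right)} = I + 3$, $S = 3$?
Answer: $0$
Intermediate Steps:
$g{\left(I,k \right)} = 6 - I$ ($g{\left(I,k \right)} = 9 - \left(I + 3\right) = 9 - \left(3 + I\right) = 6 - I$)
$U{\left(t,h \right)} = 0$ ($U{\left(t,h \right)} = \left(-5 + t\right) 0 = 0$)
$E{\left(r \right)} = 0$ ($E{\left(r \right)} = 3 - 3 = 0$)
$u{\left(D \right)} = 3 D$ ($u{\left(D \right)} = D 3 = 3 D$)
$u{\left(E{\left(2 \right)} \right)} U{\left(g{\left(-5,-4 \right)},18 \right)} = 3 \cdot 0 \cdot 0 = 0 \cdot 0 = 0$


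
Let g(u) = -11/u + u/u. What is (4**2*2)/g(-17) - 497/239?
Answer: 29025/1673 ≈ 17.349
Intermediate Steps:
g(u) = 1 - 11/u (g(u) = -11/u + 1 = 1 - 11/u)
(4**2*2)/g(-17) - 497/239 = (4**2*2)/(((-11 - 17)/(-17))) - 497/239 = (16*2)/((-1/17*(-28))) - 497*1/239 = 32/(28/17) - 497/239 = 32*(17/28) - 497/239 = 136/7 - 497/239 = 29025/1673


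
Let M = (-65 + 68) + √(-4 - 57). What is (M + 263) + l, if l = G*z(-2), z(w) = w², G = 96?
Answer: 650 + I*√61 ≈ 650.0 + 7.8102*I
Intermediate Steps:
M = 3 + I*√61 (M = 3 + √(-61) = 3 + I*√61 ≈ 3.0 + 7.8102*I)
l = 384 (l = 96*(-2)² = 96*4 = 384)
(M + 263) + l = ((3 + I*√61) + 263) + 384 = (266 + I*√61) + 384 = 650 + I*√61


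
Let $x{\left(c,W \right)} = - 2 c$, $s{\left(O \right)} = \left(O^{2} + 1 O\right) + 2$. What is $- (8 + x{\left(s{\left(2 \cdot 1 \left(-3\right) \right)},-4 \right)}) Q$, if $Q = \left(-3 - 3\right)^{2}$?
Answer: $2016$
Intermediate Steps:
$s{\left(O \right)} = 2 + O + O^{2}$ ($s{\left(O \right)} = \left(O^{2} + O\right) + 2 = \left(O + O^{2}\right) + 2 = 2 + O + O^{2}$)
$Q = 36$ ($Q = \left(-6\right)^{2} = 36$)
$- (8 + x{\left(s{\left(2 \cdot 1 \left(-3\right) \right)},-4 \right)}) Q = - (8 - 2 \left(2 + 2 \cdot 1 \left(-3\right) + \left(2 \cdot 1 \left(-3\right)\right)^{2}\right)) 36 = - (8 - 2 \left(2 + 2 \left(-3\right) + \left(2 \left(-3\right)\right)^{2}\right)) 36 = - (8 - 2 \left(2 - 6 + \left(-6\right)^{2}\right)) 36 = - (8 - 2 \left(2 - 6 + 36\right)) 36 = - (8 - 64) 36 = \left(-1\right) \left(-56\right) 36 = 56 \cdot 36 = 2016$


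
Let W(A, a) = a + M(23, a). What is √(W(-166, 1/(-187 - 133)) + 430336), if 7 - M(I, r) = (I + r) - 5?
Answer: 5*√17213 ≈ 655.99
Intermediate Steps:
M(I, r) = 12 - I - r (M(I, r) = 7 - ((I + r) - 5) = 7 - (-5 + I + r) = 7 + (5 - I - r) = 12 - I - r)
W(A, a) = -11 (W(A, a) = a + (12 - 1*23 - a) = a + (12 - 23 - a) = a + (-11 - a) = -11)
√(W(-166, 1/(-187 - 133)) + 430336) = √(-11 + 430336) = √430325 = 5*√17213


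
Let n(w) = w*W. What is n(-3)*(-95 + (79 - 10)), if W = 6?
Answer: 468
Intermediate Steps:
n(w) = 6*w (n(w) = w*6 = 6*w)
n(-3)*(-95 + (79 - 10)) = (6*(-3))*(-95 + (79 - 10)) = -18*(-95 + 69) = -18*(-26) = 468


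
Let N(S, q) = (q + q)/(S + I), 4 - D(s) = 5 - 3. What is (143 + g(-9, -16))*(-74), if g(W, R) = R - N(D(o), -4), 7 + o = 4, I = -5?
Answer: -27602/3 ≈ -9200.7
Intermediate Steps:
o = -3 (o = -7 + 4 = -3)
D(s) = 2 (D(s) = 4 - (5 - 3) = 4 - 1*2 = 4 - 2 = 2)
N(S, q) = 2*q/(-5 + S) (N(S, q) = (q + q)/(S - 5) = (2*q)/(-5 + S) = 2*q/(-5 + S))
g(W, R) = -8/3 + R (g(W, R) = R - 2*(-4)/(-5 + 2) = R - 2*(-4)/(-3) = R - 2*(-4)*(-1)/3 = R - 1*8/3 = R - 8/3 = -8/3 + R)
(143 + g(-9, -16))*(-74) = (143 + (-8/3 - 16))*(-74) = (143 - 56/3)*(-74) = (373/3)*(-74) = -27602/3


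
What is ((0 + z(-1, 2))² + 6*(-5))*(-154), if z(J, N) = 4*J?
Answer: 2156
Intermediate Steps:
((0 + z(-1, 2))² + 6*(-5))*(-154) = ((0 + 4*(-1))² + 6*(-5))*(-154) = ((0 - 4)² - 30)*(-154) = ((-4)² - 30)*(-154) = (16 - 30)*(-154) = -14*(-154) = 2156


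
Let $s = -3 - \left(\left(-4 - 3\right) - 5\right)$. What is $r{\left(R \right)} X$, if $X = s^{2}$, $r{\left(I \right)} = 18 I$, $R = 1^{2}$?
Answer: $1458$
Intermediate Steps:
$R = 1$
$s = 9$ ($s = -3 - \left(-7 - 5\right) = -3 - -12 = -3 + 12 = 9$)
$X = 81$ ($X = 9^{2} = 81$)
$r{\left(R \right)} X = 18 \cdot 1 \cdot 81 = 18 \cdot 81 = 1458$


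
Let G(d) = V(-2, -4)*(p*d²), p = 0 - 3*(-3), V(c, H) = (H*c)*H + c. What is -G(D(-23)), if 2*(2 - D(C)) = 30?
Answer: 51714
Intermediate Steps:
V(c, H) = c + c*H² (V(c, H) = c*H² + c = c + c*H²)
p = 9 (p = 0 + 9 = 9)
D(C) = -13 (D(C) = 2 - ½*30 = 2 - 15 = -13)
G(d) = -306*d² (G(d) = (-2*(1 + (-4)²))*(9*d²) = (-2*(1 + 16))*(9*d²) = (-2*17)*(9*d²) = -306*d²)
-G(D(-23)) = -(-306)*(-13)² = -(-306)*169 = -1*(-51714) = 51714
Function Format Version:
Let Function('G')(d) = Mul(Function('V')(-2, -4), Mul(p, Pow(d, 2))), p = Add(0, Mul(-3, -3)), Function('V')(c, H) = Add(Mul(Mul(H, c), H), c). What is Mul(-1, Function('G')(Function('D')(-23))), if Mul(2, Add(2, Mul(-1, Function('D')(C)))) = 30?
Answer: 51714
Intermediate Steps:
Function('V')(c, H) = Add(c, Mul(c, Pow(H, 2))) (Function('V')(c, H) = Add(Mul(c, Pow(H, 2)), c) = Add(c, Mul(c, Pow(H, 2))))
p = 9 (p = Add(0, 9) = 9)
Function('D')(C) = -13 (Function('D')(C) = Add(2, Mul(Rational(-1, 2), 30)) = Add(2, -15) = -13)
Function('G')(d) = Mul(-306, Pow(d, 2)) (Function('G')(d) = Mul(Mul(-2, Add(1, Pow(-4, 2))), Mul(9, Pow(d, 2))) = Mul(Mul(-2, Add(1, 16)), Mul(9, Pow(d, 2))) = Mul(Mul(-2, 17), Mul(9, Pow(d, 2))) = Mul(-34, Mul(9, Pow(d, 2))) = Mul(-306, Pow(d, 2)))
Mul(-1, Function('G')(Function('D')(-23))) = Mul(-1, Mul(-306, Pow(-13, 2))) = Mul(-1, Mul(-306, 169)) = Mul(-1, -51714) = 51714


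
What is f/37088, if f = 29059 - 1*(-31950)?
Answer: 3211/1952 ≈ 1.6450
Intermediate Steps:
f = 61009 (f = 29059 + 31950 = 61009)
f/37088 = 61009/37088 = 61009*(1/37088) = 3211/1952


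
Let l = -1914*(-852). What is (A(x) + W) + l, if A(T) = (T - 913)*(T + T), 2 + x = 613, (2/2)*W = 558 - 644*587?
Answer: 884214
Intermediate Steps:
W = -377470 (W = 558 - 644*587 = 558 - 378028 = -377470)
x = 611 (x = -2 + 613 = 611)
A(T) = 2*T*(-913 + T) (A(T) = (-913 + T)*(2*T) = 2*T*(-913 + T))
l = 1630728
(A(x) + W) + l = (2*611*(-913 + 611) - 377470) + 1630728 = (2*611*(-302) - 377470) + 1630728 = (-369044 - 377470) + 1630728 = -746514 + 1630728 = 884214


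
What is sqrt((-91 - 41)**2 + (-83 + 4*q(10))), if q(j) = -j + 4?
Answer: sqrt(17317) ≈ 131.59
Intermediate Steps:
q(j) = 4 - j
sqrt((-91 - 41)**2 + (-83 + 4*q(10))) = sqrt((-91 - 41)**2 + (-83 + 4*(4 - 1*10))) = sqrt((-132)**2 + (-83 + 4*(4 - 10))) = sqrt(17424 + (-83 + 4*(-6))) = sqrt(17424 + (-83 - 24)) = sqrt(17424 - 107) = sqrt(17317)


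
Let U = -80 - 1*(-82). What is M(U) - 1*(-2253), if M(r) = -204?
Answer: 2049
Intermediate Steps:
U = 2 (U = -80 + 82 = 2)
M(U) - 1*(-2253) = -204 - 1*(-2253) = -204 + 2253 = 2049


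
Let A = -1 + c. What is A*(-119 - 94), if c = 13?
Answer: -2556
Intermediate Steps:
A = 12 (A = -1 + 13 = 12)
A*(-119 - 94) = 12*(-119 - 94) = 12*(-213) = -2556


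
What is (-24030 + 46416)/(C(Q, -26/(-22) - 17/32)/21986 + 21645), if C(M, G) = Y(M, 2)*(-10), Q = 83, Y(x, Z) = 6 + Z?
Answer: 246089298/237943445 ≈ 1.0342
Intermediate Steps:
C(M, G) = -80 (C(M, G) = (6 + 2)*(-10) = 8*(-10) = -80)
(-24030 + 46416)/(C(Q, -26/(-22) - 17/32)/21986 + 21645) = (-24030 + 46416)/(-80/21986 + 21645) = 22386/(-80*1/21986 + 21645) = 22386/(-40/10993 + 21645) = 22386/(237943445/10993) = 22386*(10993/237943445) = 246089298/237943445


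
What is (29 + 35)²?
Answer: 4096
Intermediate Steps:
(29 + 35)² = 64² = 4096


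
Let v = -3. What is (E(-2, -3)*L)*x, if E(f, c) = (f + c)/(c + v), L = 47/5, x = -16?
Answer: -376/3 ≈ -125.33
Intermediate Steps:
L = 47/5 (L = 47*(⅕) = 47/5 ≈ 9.4000)
E(f, c) = (c + f)/(-3 + c) (E(f, c) = (f + c)/(c - 3) = (c + f)/(-3 + c))
(E(-2, -3)*L)*x = (((-3 - 2)/(-3 - 3))*(47/5))*(-16) = ((-5/(-6))*(47/5))*(-16) = (-⅙*(-5)*(47/5))*(-16) = ((⅚)*(47/5))*(-16) = (47/6)*(-16) = -376/3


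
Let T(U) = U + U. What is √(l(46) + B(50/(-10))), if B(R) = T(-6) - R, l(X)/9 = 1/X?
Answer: I*√14398/46 ≈ 2.6085*I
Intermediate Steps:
T(U) = 2*U
l(X) = 9/X
B(R) = -12 - R (B(R) = 2*(-6) - R = -12 - R)
√(l(46) + B(50/(-10))) = √(9/46 + (-12 - 50/(-10))) = √(9*(1/46) + (-12 - 50*(-1)/10)) = √(9/46 + (-12 - 1*(-5))) = √(9/46 + (-12 + 5)) = √(9/46 - 7) = √(-313/46) = I*√14398/46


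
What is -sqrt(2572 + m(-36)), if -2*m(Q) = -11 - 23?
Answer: -sqrt(2589) ≈ -50.882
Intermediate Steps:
m(Q) = 17 (m(Q) = -(-11 - 23)/2 = -1/2*(-34) = 17)
-sqrt(2572 + m(-36)) = -sqrt(2572 + 17) = -sqrt(2589)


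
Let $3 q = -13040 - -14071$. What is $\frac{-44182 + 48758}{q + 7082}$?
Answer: $\frac{13728}{22277} \approx 0.61624$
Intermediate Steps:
$q = \frac{1031}{3}$ ($q = \frac{-13040 - -14071}{3} = \frac{-13040 + 14071}{3} = \frac{1}{3} \cdot 1031 = \frac{1031}{3} \approx 343.67$)
$\frac{-44182 + 48758}{q + 7082} = \frac{-44182 + 48758}{\frac{1031}{3} + 7082} = \frac{4576}{\frac{22277}{3}} = 4576 \cdot \frac{3}{22277} = \frac{13728}{22277}$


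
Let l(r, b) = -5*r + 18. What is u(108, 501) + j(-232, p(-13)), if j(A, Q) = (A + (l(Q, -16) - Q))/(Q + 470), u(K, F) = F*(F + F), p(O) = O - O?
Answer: 117970363/235 ≈ 5.0200e+5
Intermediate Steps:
l(r, b) = 18 - 5*r
p(O) = 0
u(K, F) = 2*F² (u(K, F) = F*(2*F) = 2*F²)
j(A, Q) = (18 + A - 6*Q)/(470 + Q) (j(A, Q) = (A + ((18 - 5*Q) - Q))/(Q + 470) = (A + (18 - 6*Q))/(470 + Q) = (18 + A - 6*Q)/(470 + Q))
u(108, 501) + j(-232, p(-13)) = 2*501² + (18 - 232 - 6*0)/(470 + 0) = 2*251001 + (18 - 232 + 0)/470 = 502002 + (1/470)*(-214) = 502002 - 107/235 = 117970363/235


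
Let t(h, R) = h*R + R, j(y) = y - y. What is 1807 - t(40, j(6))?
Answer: 1807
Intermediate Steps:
j(y) = 0
t(h, R) = R + R*h (t(h, R) = R*h + R = R + R*h)
1807 - t(40, j(6)) = 1807 - 0*(1 + 40) = 1807 - 0*41 = 1807 - 1*0 = 1807 + 0 = 1807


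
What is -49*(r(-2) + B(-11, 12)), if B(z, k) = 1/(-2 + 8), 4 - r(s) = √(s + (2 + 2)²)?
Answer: -1225/6 + 49*√14 ≈ -20.825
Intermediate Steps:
r(s) = 4 - √(16 + s) (r(s) = 4 - √(s + (2 + 2)²) = 4 - √(s + 4²) = 4 - √(s + 16) = 4 - √(16 + s))
B(z, k) = ⅙ (B(z, k) = 1/6 = ⅙)
-49*(r(-2) + B(-11, 12)) = -49*((4 - √(16 - 2)) + ⅙) = -49*((4 - √14) + ⅙) = -49*(25/6 - √14) = -1225/6 + 49*√14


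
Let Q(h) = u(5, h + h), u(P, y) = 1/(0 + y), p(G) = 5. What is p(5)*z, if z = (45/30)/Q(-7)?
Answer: -105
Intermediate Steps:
u(P, y) = 1/y
Q(h) = 1/(2*h) (Q(h) = 1/(h + h) = 1/(2*h))
z = -21 (z = (45/30)/(((1/2)/(-7))) = (45*(1/30))/(((1/2)*(-1/7))) = 3/(2*(-1/14)) = (3/2)*(-14) = -21)
p(5)*z = 5*(-21) = -105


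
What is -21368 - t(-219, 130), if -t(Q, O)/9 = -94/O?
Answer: -1389343/65 ≈ -21375.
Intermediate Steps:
t(Q, O) = 846/O (t(Q, O) = -(-846)/O = 846/O)
-21368 - t(-219, 130) = -21368 - 846/130 = -21368 - 1*423/65 = -21368 - 423/65 = -1389343/65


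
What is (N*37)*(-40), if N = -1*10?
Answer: 14800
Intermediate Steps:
N = -10
(N*37)*(-40) = -10*37*(-40) = -370*(-40) = 14800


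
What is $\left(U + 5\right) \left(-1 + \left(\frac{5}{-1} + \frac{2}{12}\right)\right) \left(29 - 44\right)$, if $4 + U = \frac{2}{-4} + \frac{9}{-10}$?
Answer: $-35$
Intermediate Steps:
$U = - \frac{27}{5}$ ($U = -4 + \left(\frac{2}{-4} + \frac{9}{-10}\right) = -4 + \left(2 \left(- \frac{1}{4}\right) + 9 \left(- \frac{1}{10}\right)\right) = -4 - \frac{7}{5} = - \frac{27}{5} \approx -5.4$)
$\left(U + 5\right) \left(-1 + \left(\frac{5}{-1} + \frac{2}{12}\right)\right) \left(29 - 44\right) = \left(- \frac{27}{5} + 5\right) \left(-1 + \left(\frac{5}{-1} + \frac{2}{12}\right)\right) \left(29 - 44\right) = - \frac{2 \left(-1 + \left(5 \left(-1\right) + 2 \cdot \frac{1}{12}\right)\right)}{5} \left(-15\right) = - \frac{2 \left(-1 + \left(-5 + \frac{1}{6}\right)\right)}{5} \left(-15\right) = - \frac{2 \left(-1 - \frac{29}{6}\right)}{5} \left(-15\right) = \left(- \frac{2}{5}\right) \left(- \frac{35}{6}\right) \left(-15\right) = \frac{7}{3} \left(-15\right) = -35$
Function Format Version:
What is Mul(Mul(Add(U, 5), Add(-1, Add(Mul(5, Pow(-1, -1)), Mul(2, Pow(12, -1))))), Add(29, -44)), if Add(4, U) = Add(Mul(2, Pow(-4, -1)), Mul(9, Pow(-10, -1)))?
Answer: -35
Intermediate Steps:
U = Rational(-27, 5) (U = Add(-4, Add(Mul(2, Pow(-4, -1)), Mul(9, Pow(-10, -1)))) = Add(-4, Add(Mul(2, Rational(-1, 4)), Mul(9, Rational(-1, 10)))) = Add(-4, Add(Rational(-1, 2), Rational(-9, 10))) = Add(-4, Rational(-7, 5)) = Rational(-27, 5) ≈ -5.4000)
Mul(Mul(Add(U, 5), Add(-1, Add(Mul(5, Pow(-1, -1)), Mul(2, Pow(12, -1))))), Add(29, -44)) = Mul(Mul(Add(Rational(-27, 5), 5), Add(-1, Add(Mul(5, Pow(-1, -1)), Mul(2, Pow(12, -1))))), Add(29, -44)) = Mul(Mul(Rational(-2, 5), Add(-1, Add(Mul(5, -1), Mul(2, Rational(1, 12))))), -15) = Mul(Mul(Rational(-2, 5), Add(-1, Add(-5, Rational(1, 6)))), -15) = Mul(Mul(Rational(-2, 5), Add(-1, Rational(-29, 6))), -15) = Mul(Mul(Rational(-2, 5), Rational(-35, 6)), -15) = Mul(Rational(7, 3), -15) = -35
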